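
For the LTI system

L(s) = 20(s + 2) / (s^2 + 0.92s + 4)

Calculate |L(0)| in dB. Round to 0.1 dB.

20.0 dB

L(0) = 20·2 / 4 = 10
20 log₁₀(10) ≈ 20.00 dB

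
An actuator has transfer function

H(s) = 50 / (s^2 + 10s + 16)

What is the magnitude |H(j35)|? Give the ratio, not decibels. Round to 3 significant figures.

Substitute s = j35:
Numerator: 50 = 50 + j0
Denominator: (j35)^2 + 10(j35) + 16 = -1209 + j350
|N| = √(50² + 0²) ≈ 50, ∠N ≈ 0.00°
|D| = √(1209² + 350²) ≈ 1258.6, ∠D ≈ 163.85°
|H| = 50 / 1258.6 ≈ 0.039727

0.0397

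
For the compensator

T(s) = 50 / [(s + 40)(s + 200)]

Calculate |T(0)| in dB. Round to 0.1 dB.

T(0) = 50 / (40·200) = 0.00625
20 log₁₀(0.00625) ≈ -44.08 dB

-44.1 dB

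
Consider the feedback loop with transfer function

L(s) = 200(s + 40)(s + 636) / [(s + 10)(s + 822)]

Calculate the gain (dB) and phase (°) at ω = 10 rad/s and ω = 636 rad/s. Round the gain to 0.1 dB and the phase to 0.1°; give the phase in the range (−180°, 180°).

ω = 10: 53.1 dB, -30.8°; ω = 636: 44.8 dB, 4.6°

At s = jω = j10:
zero (s+40): 40 + j10 → |·| = √(40²+10²) = √1700 ≈ 41.231, ∠ = arctan(10/40) ≈ 14.04°
zero (s+636): 636 + j10 → |·| = √(636²+10²) = √404596 ≈ 636.08, ∠ = arctan(10/636) ≈ 0.90°
pole (s+10): 10 + j10 → |·| = √(10²+10²) = √200 ≈ 14.142, ∠ = arctan(10/10) ≈ 45.00°
pole (s+822): 822 + j10 → |·| = √(822²+10²) = √675784 ≈ 822.06, ∠ = arctan(10/822) ≈ 0.70°
|L| = 200 · 26226 / 11626 ≈ 451.16
Gain = 20 log₁₀(451.16) ≈ 53.09 dB
∠L = 14.94° − 45.70° = -30.76°

At s = jω = j636:
zero (s+40): 40 + j636 → |·| = √(40²+636²) = √406096 ≈ 637.26, ∠ = arctan(636/40) ≈ 86.40°
zero (s+636): 636 + j636 → |·| = √(636²+636²) = √808992 ≈ 899.44, ∠ = arctan(636/636) ≈ 45.00°
pole (s+10): 10 + j636 → |·| = √(10²+636²) = √404596 ≈ 636.08, ∠ = arctan(636/10) ≈ 89.10°
pole (s+822): 822 + j636 → |·| = √(822²+636²) = √1080180 ≈ 1039.3, ∠ = arctan(636/822) ≈ 37.73°
|L| = 200 · 5.7318e+05 / 6.6108e+05 ≈ 173.41
Gain = 20 log₁₀(173.41) ≈ 44.78 dB
∠L = 131.40° − 126.83° = 4.57°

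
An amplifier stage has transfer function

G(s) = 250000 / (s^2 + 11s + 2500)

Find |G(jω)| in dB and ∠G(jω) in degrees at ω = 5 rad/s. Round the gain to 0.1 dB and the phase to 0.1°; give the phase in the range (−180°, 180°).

At s = jω = j5:
quadratic: (j5)² + 11·j5 + 2500 = 2475 + j55 → |·| ≈ 2475.6, ∠ ≈ 1.27°
|G| = 250000 / 2475.6 ≈ 100.99
Gain = 20 log₁₀(100.99) ≈ 40.09 dB
∠G = 0.00° − 1.27° = -1.27°

40.1 dB, -1.3°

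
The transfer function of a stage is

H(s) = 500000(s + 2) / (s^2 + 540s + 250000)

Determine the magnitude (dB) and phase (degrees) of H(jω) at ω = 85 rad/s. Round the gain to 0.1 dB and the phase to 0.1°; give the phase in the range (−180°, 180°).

44.7 dB, 77.9°

At s = jω = j85:
zero (s+2): 2 + j85 → |·| = √(2²+85²) = √7229 ≈ 85.024, ∠ = arctan(85/2) ≈ 88.65°
quadratic: (j85)² + 540·j85 + 250000 = 242775 + j45900 → |·| ≈ 2.4708e+05, ∠ ≈ 10.71°
|H| = 500000 · 85.024 / 2.4708e+05 ≈ 172.06
Gain = 20 log₁₀(172.06) ≈ 44.71 dB
∠H = 88.65° − 10.71° = 77.94°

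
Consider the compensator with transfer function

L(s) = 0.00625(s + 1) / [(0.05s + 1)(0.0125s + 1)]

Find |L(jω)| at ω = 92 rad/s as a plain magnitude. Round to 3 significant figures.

0.0802

At ω = 92 rad/s:
zero (1 + j92·1) = 1 + j92 → |·| ≈ 92.005, ∠ ≈ 89.38°
pole (1 + j92·0.05) = 1 + j4.6 → |·| ≈ 4.7074, ∠ ≈ 77.74°
pole (1 + j92·0.0125) = 1 + j1.15 → |·| ≈ 1.524, ∠ ≈ 48.99°
|L| = 0.00625 · 92.005 / (4.7074 · 1.524) ≈ 0.080154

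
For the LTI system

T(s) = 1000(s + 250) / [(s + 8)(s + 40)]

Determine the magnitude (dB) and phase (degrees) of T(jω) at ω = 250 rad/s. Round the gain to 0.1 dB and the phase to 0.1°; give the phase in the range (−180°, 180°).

At s = jω = j250:
zero (s+250): 250 + j250 → |·| = √(250²+250²) = √125000 ≈ 353.55, ∠ = arctan(250/250) ≈ 45.00°
pole (s+8): 8 + j250 → |·| = √(8²+250²) = √62564 ≈ 250.13, ∠ = arctan(250/8) ≈ 88.17°
pole (s+40): 40 + j250 → |·| = √(40²+250²) = √64100 ≈ 253.18, ∠ = arctan(250/40) ≈ 80.91°
|T| = 1000 · 353.55 / 63328 ≈ 5.5828
Gain = 20 log₁₀(5.5828) ≈ 14.94 dB
∠T = 45.00° − 169.08° = -124.08°

14.9 dB, -124.1°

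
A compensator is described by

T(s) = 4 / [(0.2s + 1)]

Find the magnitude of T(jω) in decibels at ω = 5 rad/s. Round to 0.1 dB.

At ω = 5 rad/s:
pole (1 + j5·0.2) = 1 + j1 → |·| ≈ 1.4142, ∠ ≈ 45.00°
|T| = 4 · 1 / (1.4142) ≈ 2.8285
Gain = 20 log₁₀(2.8285) ≈ 9.03 dB

9.0 dB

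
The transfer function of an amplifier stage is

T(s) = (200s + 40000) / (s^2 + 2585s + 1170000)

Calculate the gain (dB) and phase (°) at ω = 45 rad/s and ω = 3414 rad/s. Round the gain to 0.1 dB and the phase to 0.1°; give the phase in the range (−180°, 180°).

ω = 45: -29.1 dB, 7.0°; ω = 3414: -26.0 dB, -53.3°

Substitute s = j45:
Numerator: 200(j45) + 40000 = 40000 + j9000
Denominator: (j45)^2 + 2585(j45) + 1170000 = 1167975 + j116325
|N| = √(40000² + 9000²) ≈ 41000, ∠N ≈ 12.68°
|D| = √(1167975² + 116325²) ≈ 1.1738e+06, ∠D ≈ 5.69°
|T| = 41000 / 1.1738e+06 ≈ 0.034929
Gain = 20 log₁₀(0.034929) ≈ -29.14 dB
∠T = 12.68° − 5.69° = 6.99°

Substitute s = j3414:
Numerator: 200(j3414) + 40000 = 40000 + j682800
Denominator: (j3414)^2 + 2585(j3414) + 1170000 = -10485396 + j8825190
|N| = √(40000² + 682800²) ≈ 6.8397e+05, ∠N ≈ 86.65°
|D| = √(10485396² + 8825190²) ≈ 1.3705e+07, ∠D ≈ 139.91°
|T| = 6.8397e+05 / 1.3705e+07 ≈ 0.049907
Gain = 20 log₁₀(0.049907) ≈ -26.04 dB
∠T = 86.65° − 139.91° = -53.26°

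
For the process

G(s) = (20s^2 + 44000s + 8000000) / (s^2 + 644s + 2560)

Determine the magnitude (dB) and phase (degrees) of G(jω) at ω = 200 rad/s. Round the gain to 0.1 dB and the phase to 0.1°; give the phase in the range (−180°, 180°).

Substitute s = j200:
Numerator: 20(j200)^2 + 44000(j200) + 8000000 = 7200000 + j8800000
Denominator: (j200)^2 + 644(j200) + 2560 = -37440 + j128800
|N| = √(7200000² + 8800000²) ≈ 1.137e+07, ∠N ≈ 50.71°
|D| = √(37440² + 128800²) ≈ 1.3413e+05, ∠D ≈ 106.21°
|G| = 1.137e+07 / 1.3413e+05 ≈ 84.769
Gain = 20 log₁₀(84.769) ≈ 38.56 dB
∠G = 50.71° − 106.21° = -55.50°

38.6 dB, -55.5°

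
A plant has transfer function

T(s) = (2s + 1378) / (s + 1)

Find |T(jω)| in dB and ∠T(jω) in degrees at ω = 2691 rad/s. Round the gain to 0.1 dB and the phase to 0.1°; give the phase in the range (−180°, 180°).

6.3 dB, -14.3°

Substitute s = j2691:
Numerator: 2(j2691) + 1378 = 1378 + j5382
Denominator: (j2691) + 1 = 1 + j2691
|N| = √(1378² + 5382²) ≈ 5555.6, ∠N ≈ 75.64°
|D| = √(1² + 2691²) ≈ 2691, ∠D ≈ 89.98°
|T| = 5555.6 / 2691 ≈ 2.0645
Gain = 20 log₁₀(2.0645) ≈ 6.30 dB
∠T = 75.64° − 89.98° = -14.34°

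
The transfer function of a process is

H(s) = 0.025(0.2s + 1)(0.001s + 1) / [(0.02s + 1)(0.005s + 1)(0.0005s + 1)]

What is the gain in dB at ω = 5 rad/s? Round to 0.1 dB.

At ω = 5 rad/s:
zero (1 + j5·0.2) = 1 + j1 → |·| ≈ 1.4142, ∠ ≈ 45.00°
zero (1 + j5·0.001) = 1 + j0.005 → |·| ≈ 1, ∠ ≈ 0.29°
pole (1 + j5·0.02) = 1 + j0.1 → |·| ≈ 1.005, ∠ ≈ 5.71°
pole (1 + j5·0.005) = 1 + j0.025 → |·| ≈ 1.0003, ∠ ≈ 1.43°
pole (1 + j5·0.0005) = 1 + j0.0025 → |·| ≈ 1, ∠ ≈ 0.14°
|H| = 0.025 · 1.4142 · 1 / (1.005 · 1.0003 · 1) ≈ 0.035169
Gain = 20 log₁₀(0.035169) ≈ -29.08 dB

-29.1 dB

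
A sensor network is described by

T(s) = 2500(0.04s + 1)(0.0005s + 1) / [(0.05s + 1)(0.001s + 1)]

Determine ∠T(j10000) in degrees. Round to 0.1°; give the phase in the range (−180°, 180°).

-5.6°

At ω = 10000 rad/s:
zero (1 + j10000·0.04) = 1 + j400 → |·| ≈ 400, ∠ ≈ 89.86°
zero (1 + j10000·0.0005) = 1 + j5 → |·| ≈ 5.099, ∠ ≈ 78.69°
pole (1 + j10000·0.05) = 1 + j500 → |·| ≈ 500, ∠ ≈ 89.89°
pole (1 + j10000·0.001) = 1 + j10 → |·| ≈ 10.05, ∠ ≈ 84.29°
∠T = (89.86° + 78.69°) − (89.89° + 84.29°) = -5.63°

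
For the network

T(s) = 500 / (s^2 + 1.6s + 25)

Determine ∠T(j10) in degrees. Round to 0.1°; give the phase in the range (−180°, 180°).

At s = jω = j10:
quadratic: (j10)² + 1.6·j10 + 25 = -75 + j16 → |·| ≈ 76.688, ∠ ≈ 167.96°
∠T = 0.00° − 167.96° = -167.96°

-168.0°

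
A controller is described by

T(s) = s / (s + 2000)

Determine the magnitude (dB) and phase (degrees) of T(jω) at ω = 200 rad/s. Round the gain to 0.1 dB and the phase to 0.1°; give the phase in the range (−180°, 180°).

At s = jω = j200:
zero at origin: s = j200 → |·| = 200, ∠ = 90.00°
pole (s+2000): 2000 + j200 → |·| = √(2000²+200²) = √4040000 ≈ 2010, ∠ = arctan(200/2000) ≈ 5.71°
|T| = 1 · 200 / 2010 ≈ 0.099502
Gain = 20 log₁₀(0.099502) ≈ -20.04 dB
∠T = 90.00° − 5.71° = 84.29°

-20.0 dB, 84.3°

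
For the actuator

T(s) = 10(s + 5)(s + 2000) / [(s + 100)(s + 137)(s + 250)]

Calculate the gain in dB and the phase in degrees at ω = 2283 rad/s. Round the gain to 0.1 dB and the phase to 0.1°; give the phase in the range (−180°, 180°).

At s = jω = j2283:
zero (s+5): 5 + j2283 → |·| = √(5²+2283²) = √5212114 ≈ 2283, ∠ = arctan(2283/5) ≈ 89.87°
zero (s+2000): 2000 + j2283 → |·| = √(2000²+2283²) = √9212089 ≈ 3035.1, ∠ = arctan(2283/2000) ≈ 48.78°
pole (s+100): 100 + j2283 → |·| = √(100²+2283²) = √5222089 ≈ 2285.2, ∠ = arctan(2283/100) ≈ 87.49°
pole (s+137): 137 + j2283 → |·| = √(137²+2283²) = √5230858 ≈ 2287.1, ∠ = arctan(2283/137) ≈ 86.57°
pole (s+250): 250 + j2283 → |·| = √(250²+2283²) = √5274589 ≈ 2296.6, ∠ = arctan(2283/250) ≈ 83.75°
|T| = 10 · 6.9291e+06 / 1.2003e+10 ≈ 0.0057728
Gain = 20 log₁₀(0.0057728) ≈ -44.77 dB
∠T = 138.65° − 257.81° = -119.16°

-44.8 dB, -119.2°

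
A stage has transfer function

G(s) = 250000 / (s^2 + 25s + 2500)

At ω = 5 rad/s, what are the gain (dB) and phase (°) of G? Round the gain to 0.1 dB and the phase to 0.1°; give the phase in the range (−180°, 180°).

40.1 dB, -2.9°

At s = jω = j5:
quadratic: (j5)² + 25·j5 + 2500 = 2475 + j125 → |·| ≈ 2478.2, ∠ ≈ 2.89°
|G| = 250000 / 2478.2 ≈ 100.88
Gain = 20 log₁₀(100.88) ≈ 40.08 dB
∠G = 0.00° − 2.89° = -2.89°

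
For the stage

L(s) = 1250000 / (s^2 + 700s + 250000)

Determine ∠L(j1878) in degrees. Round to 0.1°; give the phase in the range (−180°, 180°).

-158.1°

At s = jω = j1878:
quadratic: (j1878)² + 700·j1878 + 250000 = -3276884 + j1314600 → |·| ≈ 3.5307e+06, ∠ ≈ 158.14°
∠L = 0.00° − 158.14° = -158.14°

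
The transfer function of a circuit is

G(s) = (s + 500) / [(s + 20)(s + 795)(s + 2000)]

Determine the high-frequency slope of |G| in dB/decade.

-40 dB/decade

Each pole contributes −20 dB/decade at high frequency; each zero contributes +20 dB/decade.
Net: 1 zero(s) − 3 pole(s) → -40 dB/decade.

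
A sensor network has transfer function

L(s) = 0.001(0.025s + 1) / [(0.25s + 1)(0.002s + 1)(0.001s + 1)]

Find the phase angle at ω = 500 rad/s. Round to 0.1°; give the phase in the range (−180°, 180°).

-75.7°

At ω = 500 rad/s:
zero (1 + j500·0.025) = 1 + j12.5 → |·| ≈ 12.54, ∠ ≈ 85.43°
pole (1 + j500·0.25) = 1 + j125 → |·| ≈ 125, ∠ ≈ 89.54°
pole (1 + j500·0.002) = 1 + j1 → |·| ≈ 1.4142, ∠ ≈ 45.00°
pole (1 + j500·0.001) = 1 + j0.5 → |·| ≈ 1.118, ∠ ≈ 26.57°
∠L = (85.43°) − (89.54° + 45.00° + 26.57°) = -75.68°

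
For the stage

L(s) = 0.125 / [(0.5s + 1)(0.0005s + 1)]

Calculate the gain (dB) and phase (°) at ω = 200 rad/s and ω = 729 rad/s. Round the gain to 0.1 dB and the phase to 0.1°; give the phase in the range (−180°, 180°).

ω = 200: -58.1 dB, -95.1°; ω = 729: -69.8 dB, -109.9°

At ω = 200 rad/s:
pole (1 + j200·0.5) = 1 + j100 → |·| ≈ 100, ∠ ≈ 89.43°
pole (1 + j200·0.0005) = 1 + j0.1 → |·| ≈ 1.005, ∠ ≈ 5.71°
|L| = 0.125 · 1 / (100 · 1.005) ≈ 0.0012438
Gain = 20 log₁₀(0.0012438) ≈ -58.10 dB
∠L = (0°) − (89.43° + 5.71°) = -95.14°

At ω = 729 rad/s:
pole (1 + j729·0.5) = 1 + j364.5 → |·| ≈ 364.5, ∠ ≈ 89.84°
pole (1 + j729·0.0005) = 1 + j0.3645 → |·| ≈ 1.0644, ∠ ≈ 20.03°
|L| = 0.125 · 1 / (364.5 · 1.0644) ≈ 0.00032219
Gain = 20 log₁₀(0.00032219) ≈ -69.84 dB
∠L = (0°) − (89.84° + 20.03°) = -109.87°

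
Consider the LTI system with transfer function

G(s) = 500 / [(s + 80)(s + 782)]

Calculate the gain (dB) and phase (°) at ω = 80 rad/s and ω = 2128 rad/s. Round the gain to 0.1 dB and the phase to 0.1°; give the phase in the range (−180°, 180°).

ω = 80: -45.0 dB, -50.8°; ω = 2128: -79.7 dB, -157.7°

At s = jω = j80:
pole (s+80): 80 + j80 → |·| = √(80²+80²) = √12800 ≈ 113.14, ∠ = arctan(80/80) ≈ 45.00°
pole (s+782): 782 + j80 → |·| = √(782²+80²) = √617924 ≈ 786.08, ∠ = arctan(80/782) ≈ 5.84°
|G| = 500 / 88937 ≈ 0.005622
Gain = 20 log₁₀(0.005622) ≈ -45.00 dB
∠G = 0.00° − 50.84° = -50.84°

At s = jω = j2128:
pole (s+80): 80 + j2128 → |·| = √(80²+2128²) = √4534784 ≈ 2129.5, ∠ = arctan(2128/80) ≈ 87.85°
pole (s+782): 782 + j2128 → |·| = √(782²+2128²) = √5139908 ≈ 2267.1, ∠ = arctan(2128/782) ≈ 69.82°
|G| = 500 / 4.8278e+06 ≈ 0.00010357
Gain = 20 log₁₀(0.00010357) ≈ -79.70 dB
∠G = 0.00° − 157.67° = -157.67°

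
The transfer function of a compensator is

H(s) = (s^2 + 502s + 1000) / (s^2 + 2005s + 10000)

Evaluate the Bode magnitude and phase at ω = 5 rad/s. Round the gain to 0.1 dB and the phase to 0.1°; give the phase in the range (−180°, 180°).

Substitute s = j5:
Numerator: (j5)^2 + 502(j5) + 1000 = 975 + j2510
Denominator: (j5)^2 + 2005(j5) + 10000 = 9975 + j10025
|N| = √(975² + 2510²) ≈ 2692.7, ∠N ≈ 68.77°
|D| = √(9975² + 10025²) ≈ 14142, ∠D ≈ 45.14°
|H| = 2692.7 / 14142 ≈ 0.1904
Gain = 20 log₁₀(0.1904) ≈ -14.41 dB
∠H = 68.77° − 45.14° = 23.63°

-14.4 dB, 23.6°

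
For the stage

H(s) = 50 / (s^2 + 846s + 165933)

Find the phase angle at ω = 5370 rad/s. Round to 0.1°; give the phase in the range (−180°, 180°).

-171.0°

Substitute s = j5370:
Numerator: 50 = 50 + j0
Denominator: (j5370)^2 + 846(j5370) + 165933 = -28670967 + j4543020
|N| = √(50² + 0²) ≈ 50, ∠N ≈ 0.00°
|D| = √(28670967² + 4543020²) ≈ 2.9029e+07, ∠D ≈ 171.00°
∠H = 0.00° − 171.00° = -171.00°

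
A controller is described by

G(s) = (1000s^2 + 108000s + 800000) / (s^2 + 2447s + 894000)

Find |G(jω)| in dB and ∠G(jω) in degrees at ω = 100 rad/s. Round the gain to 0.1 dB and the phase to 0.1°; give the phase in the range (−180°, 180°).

Substitute s = j100:
Numerator: 1000(j100)^2 + 108000(j100) + 800000 = -9200000 + j10800000
Denominator: (j100)^2 + 2447(j100) + 894000 = 884000 + j244700
|N| = √(9200000² + 10800000²) ≈ 1.4187e+07, ∠N ≈ 130.43°
|D| = √(884000² + 244700²) ≈ 9.1724e+05, ∠D ≈ 15.47°
|G| = 1.4187e+07 / 9.1724e+05 ≈ 15.467
Gain = 20 log₁₀(15.467) ≈ 23.79 dB
∠G = 130.43° − 15.47° = 114.96°

23.8 dB, 115.0°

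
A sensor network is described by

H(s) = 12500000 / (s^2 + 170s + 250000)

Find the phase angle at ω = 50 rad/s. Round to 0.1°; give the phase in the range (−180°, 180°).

-2.0°

At s = jω = j50:
quadratic: (j50)² + 170·j50 + 250000 = 247500 + j8500 → |·| ≈ 2.4765e+05, ∠ ≈ 1.97°
∠H = 0.00° − 1.97° = -1.97°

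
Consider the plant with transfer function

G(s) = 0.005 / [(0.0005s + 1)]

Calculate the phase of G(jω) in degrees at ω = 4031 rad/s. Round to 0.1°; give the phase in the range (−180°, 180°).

-63.6°

At ω = 4031 rad/s:
pole (1 + j4031·0.0005) = 1 + j2.0155 → |·| ≈ 2.2499, ∠ ≈ 63.61°
∠G = (0°) − (63.61°) = -63.61°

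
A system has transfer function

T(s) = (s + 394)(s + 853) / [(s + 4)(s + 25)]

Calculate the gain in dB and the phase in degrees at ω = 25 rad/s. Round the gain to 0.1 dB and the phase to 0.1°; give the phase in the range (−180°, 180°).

51.5 dB, -120.6°

At s = jω = j25:
zero (s+394): 394 + j25 → |·| = √(394²+25²) = √155861 ≈ 394.79, ∠ = arctan(25/394) ≈ 3.63°
zero (s+853): 853 + j25 → |·| = √(853²+25²) = √728234 ≈ 853.37, ∠ = arctan(25/853) ≈ 1.68°
pole (s+4): 4 + j25 → |·| = √(4²+25²) = √641 ≈ 25.318, ∠ = arctan(25/4) ≈ 80.91°
pole (s+25): 25 + j25 → |·| = √(25²+25²) = √1250 ≈ 35.355, ∠ = arctan(25/25) ≈ 45.00°
|T| = 1 · 3.369e+05 / 895.12 ≈ 376.37
Gain = 20 log₁₀(376.37) ≈ 51.51 dB
∠T = 5.31° − 125.91° = -120.60°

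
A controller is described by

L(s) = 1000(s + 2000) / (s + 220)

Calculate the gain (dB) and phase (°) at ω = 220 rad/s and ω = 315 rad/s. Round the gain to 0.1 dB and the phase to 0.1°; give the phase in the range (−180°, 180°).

At s = jω = j220:
zero (s+2000): 2000 + j220 → |·| = √(2000²+220²) = √4048400 ≈ 2012.1, ∠ = arctan(220/2000) ≈ 6.28°
pole (s+220): 220 + j220 → |·| = √(220²+220²) = √96800 ≈ 311.13, ∠ = arctan(220/220) ≈ 45.00°
|L| = 1000 · 2012.1 / 311.13 ≈ 6467.1
Gain = 20 log₁₀(6467.1) ≈ 76.21 dB
∠L = 6.28° − 45.00° = -38.72°

At s = jω = j315:
zero (s+2000): 2000 + j315 → |·| = √(2000²+315²) = √4099225 ≈ 2024.7, ∠ = arctan(315/2000) ≈ 8.95°
pole (s+220): 220 + j315 → |·| = √(220²+315²) = √147625 ≈ 384.22, ∠ = arctan(315/220) ≈ 55.07°
|L| = 1000 · 2024.7 / 384.22 ≈ 5269.6
Gain = 20 log₁₀(5269.6) ≈ 74.44 dB
∠L = 8.95° − 55.07° = -46.12°

ω = 220: 76.2 dB, -38.7°; ω = 315: 74.4 dB, -46.1°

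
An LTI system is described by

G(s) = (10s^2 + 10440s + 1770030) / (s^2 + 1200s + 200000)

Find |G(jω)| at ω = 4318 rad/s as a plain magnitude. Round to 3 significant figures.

Substitute s = j4318:
Numerator: 10(j4318)^2 + 10440(j4318) + 1770030 = -184681210 + j45079920
Denominator: (j4318)^2 + 1200(j4318) + 200000 = -18445124 + j5181600
|N| = √(184681210² + 45079920²) ≈ 1.901e+08, ∠N ≈ 166.28°
|D| = √(18445124² + 5181600²) ≈ 1.9159e+07, ∠D ≈ 164.31°
|G| = 1.901e+08 / 1.9159e+07 ≈ 9.9222

9.92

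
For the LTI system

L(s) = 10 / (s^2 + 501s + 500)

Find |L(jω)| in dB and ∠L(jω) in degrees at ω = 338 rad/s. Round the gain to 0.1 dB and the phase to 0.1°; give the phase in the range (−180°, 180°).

-86.2 dB, -123.9°

Substitute s = j338:
Numerator: 10 = 10 + j0
Denominator: (j338)^2 + 501(j338) + 500 = -113744 + j169338
|N| = √(10² + 0²) ≈ 10, ∠N ≈ 0.00°
|D| = √(113744² + 169338²) ≈ 2.0399e+05, ∠D ≈ 123.89°
|L| = 10 / 2.0399e+05 ≈ 4.9022e-05
Gain = 20 log₁₀(4.9022e-05) ≈ -86.19 dB
∠L = 0.00° − 123.89° = -123.89°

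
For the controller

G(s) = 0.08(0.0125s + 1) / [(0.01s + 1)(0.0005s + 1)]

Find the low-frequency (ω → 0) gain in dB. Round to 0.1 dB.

-21.9 dB

G(0) = 0.08 · 1 / 1 = 0.08
20 log₁₀(0.08) ≈ -21.94 dB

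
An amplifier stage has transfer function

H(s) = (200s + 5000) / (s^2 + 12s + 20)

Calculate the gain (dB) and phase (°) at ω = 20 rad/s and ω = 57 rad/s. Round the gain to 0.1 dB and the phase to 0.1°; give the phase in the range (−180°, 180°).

Substitute s = j20:
Numerator: 200(j20) + 5000 = 5000 + j4000
Denominator: (j20)^2 + 12(j20) + 20 = -380 + j240
|N| = √(5000² + 4000²) ≈ 6403.1, ∠N ≈ 38.66°
|D| = √(380² + 240²) ≈ 449.44, ∠D ≈ 147.72°
|H| = 6403.1 / 449.44 ≈ 14.247
Gain = 20 log₁₀(14.247) ≈ 23.07 dB
∠H = 38.66° − 147.72° = -109.06°

Substitute s = j57:
Numerator: 200(j57) + 5000 = 5000 + j11400
Denominator: (j57)^2 + 12(j57) + 20 = -3229 + j684
|N| = √(5000² + 11400²) ≈ 12448, ∠N ≈ 66.32°
|D| = √(3229² + 684²) ≈ 3300.7, ∠D ≈ 168.04°
|H| = 12448 / 3300.7 ≈ 3.7713
Gain = 20 log₁₀(3.7713) ≈ 11.53 dB
∠H = 66.32° − 168.04° = -101.72°

ω = 20: 23.1 dB, -109.1°; ω = 57: 11.5 dB, -101.7°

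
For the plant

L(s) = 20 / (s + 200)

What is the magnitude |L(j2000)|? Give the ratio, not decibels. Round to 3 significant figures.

0.00995

At s = jω = j2000:
pole (s+200): 200 + j2000 → |·| = √(200²+2000²) = √4040000 ≈ 2010, ∠ = arctan(2000/200) ≈ 84.29°
|L| = 20 / 2010 ≈ 0.0099502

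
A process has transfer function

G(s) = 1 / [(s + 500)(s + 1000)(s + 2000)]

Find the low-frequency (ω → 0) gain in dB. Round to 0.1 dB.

-180.0 dB

G(0) = 1 / (500·1000·2000) ≈ 1e-09
20 log₁₀(1e-09) ≈ -180.00 dB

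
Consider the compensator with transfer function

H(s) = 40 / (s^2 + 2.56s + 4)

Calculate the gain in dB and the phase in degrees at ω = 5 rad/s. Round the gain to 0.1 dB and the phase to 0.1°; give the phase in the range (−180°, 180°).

At s = jω = j5:
quadratic: (j5)² + 2.56·j5 + 4 = -21 + j12.8 → |·| ≈ 24.593, ∠ ≈ 148.64°
|H| = 40 / 24.593 ≈ 1.6265
Gain = 20 log₁₀(1.6265) ≈ 4.23 dB
∠H = 0.00° − 148.64° = -148.64°

4.2 dB, -148.6°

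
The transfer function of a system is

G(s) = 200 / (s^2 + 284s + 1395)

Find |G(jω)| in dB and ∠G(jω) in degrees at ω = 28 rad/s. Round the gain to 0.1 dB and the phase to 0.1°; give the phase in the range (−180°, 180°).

Substitute s = j28:
Numerator: 200 = 200 + j0
Denominator: (j28)^2 + 284(j28) + 1395 = 611 + j7952
|N| = √(200² + 0²) ≈ 200, ∠N ≈ 0.00°
|D| = √(611² + 7952²) ≈ 7975.4, ∠D ≈ 85.61°
|G| = 200 / 7975.4 ≈ 0.025077
Gain = 20 log₁₀(0.025077) ≈ -32.01 dB
∠G = 0.00° − 85.61° = -85.61°

-32.0 dB, -85.6°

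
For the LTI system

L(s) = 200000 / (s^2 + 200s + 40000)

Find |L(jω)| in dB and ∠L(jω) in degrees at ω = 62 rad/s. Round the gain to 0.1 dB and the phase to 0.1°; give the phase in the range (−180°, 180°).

At s = jω = j62:
quadratic: (j62)² + 200·j62 + 40000 = 36156 + j12400 → |·| ≈ 38223, ∠ ≈ 18.93°
|L| = 200000 / 38223 ≈ 5.2325
Gain = 20 log₁₀(5.2325) ≈ 14.37 dB
∠L = 0.00° − 18.93° = -18.93°

14.4 dB, -18.9°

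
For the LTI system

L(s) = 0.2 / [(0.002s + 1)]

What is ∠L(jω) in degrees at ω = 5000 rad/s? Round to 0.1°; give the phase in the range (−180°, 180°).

-84.3°

At ω = 5000 rad/s:
pole (1 + j5000·0.002) = 1 + j10 → |·| ≈ 10.05, ∠ ≈ 84.29°
∠L = (0°) − (84.29°) = -84.29°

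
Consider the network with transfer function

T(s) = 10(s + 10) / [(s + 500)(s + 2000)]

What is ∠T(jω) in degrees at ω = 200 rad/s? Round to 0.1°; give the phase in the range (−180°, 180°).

At s = jω = j200:
zero (s+10): 10 + j200 → |·| = √(10²+200²) = √40100 ≈ 200.25, ∠ = arctan(200/10) ≈ 87.14°
pole (s+500): 500 + j200 → |·| = √(500²+200²) = √290000 ≈ 538.52, ∠ = arctan(200/500) ≈ 21.80°
pole (s+2000): 2000 + j200 → |·| = √(2000²+200²) = √4040000 ≈ 2010, ∠ = arctan(200/2000) ≈ 5.71°
∠T = 87.14° − 27.51° = 59.63°

59.6°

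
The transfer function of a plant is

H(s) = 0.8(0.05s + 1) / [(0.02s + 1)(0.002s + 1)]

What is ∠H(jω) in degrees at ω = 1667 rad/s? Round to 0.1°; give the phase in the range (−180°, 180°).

-72.3°

At ω = 1667 rad/s:
zero (1 + j1667·0.05) = 1 + j83.35 → |·| ≈ 83.356, ∠ ≈ 89.31°
pole (1 + j1667·0.02) = 1 + j33.34 → |·| ≈ 33.355, ∠ ≈ 88.28°
pole (1 + j1667·0.002) = 1 + j3.334 → |·| ≈ 3.4807, ∠ ≈ 73.30°
∠H = (89.31°) − (88.28° + 73.30°) = -72.27°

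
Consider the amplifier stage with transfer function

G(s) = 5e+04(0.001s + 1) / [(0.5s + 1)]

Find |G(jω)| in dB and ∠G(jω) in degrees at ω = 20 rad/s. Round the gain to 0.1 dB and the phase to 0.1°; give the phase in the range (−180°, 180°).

At ω = 20 rad/s:
zero (1 + j20·0.001) = 1 + j0.02 → |·| ≈ 1.0002, ∠ ≈ 1.15°
pole (1 + j20·0.5) = 1 + j10 → |·| ≈ 10.05, ∠ ≈ 84.29°
|G| = 5e+04 · 1.0002 / (10.05) ≈ 4976.1
Gain = 20 log₁₀(4976.1) ≈ 73.94 dB
∠G = (1.15°) − (84.29°) = -83.14°

73.9 dB, -83.1°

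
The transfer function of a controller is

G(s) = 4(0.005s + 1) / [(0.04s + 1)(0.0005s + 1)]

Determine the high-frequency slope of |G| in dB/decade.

Each pole contributes −20 dB/decade at high frequency; each zero contributes +20 dB/decade.
Net: 1 zero(s) − 2 pole(s) → -20 dB/decade.

-20 dB/decade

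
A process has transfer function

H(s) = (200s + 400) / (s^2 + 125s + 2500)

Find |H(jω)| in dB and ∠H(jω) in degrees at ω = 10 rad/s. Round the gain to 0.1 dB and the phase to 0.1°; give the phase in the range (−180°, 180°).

Substitute s = j10:
Numerator: 200(j10) + 400 = 400 + j2000
Denominator: (j10)^2 + 125(j10) + 2500 = 2400 + j1250
|N| = √(400² + 2000²) ≈ 2039.6, ∠N ≈ 78.69°
|D| = √(2400² + 1250²) ≈ 2706, ∠D ≈ 27.51°
|H| = 2039.6 / 2706 ≈ 0.75373
Gain = 20 log₁₀(0.75373) ≈ -2.46 dB
∠H = 78.69° − 27.51° = 51.18°

-2.5 dB, 51.2°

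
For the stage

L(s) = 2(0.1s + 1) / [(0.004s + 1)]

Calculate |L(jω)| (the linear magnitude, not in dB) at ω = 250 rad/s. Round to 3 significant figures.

At ω = 250 rad/s:
zero (1 + j250·0.1) = 1 + j25 → |·| ≈ 25.02, ∠ ≈ 87.71°
pole (1 + j250·0.004) = 1 + j1 → |·| ≈ 1.4142, ∠ ≈ 45.00°
|L| = 2 · 25.02 / (1.4142) ≈ 35.384

35.4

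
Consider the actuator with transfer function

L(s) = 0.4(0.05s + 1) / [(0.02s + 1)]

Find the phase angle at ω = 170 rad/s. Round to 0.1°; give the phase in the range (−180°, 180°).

At ω = 170 rad/s:
zero (1 + j170·0.05) = 1 + j8.5 → |·| ≈ 8.5586, ∠ ≈ 83.29°
pole (1 + j170·0.02) = 1 + j3.4 → |·| ≈ 3.544, ∠ ≈ 73.61°
∠L = (83.29°) − (73.61°) = 9.68°

9.7°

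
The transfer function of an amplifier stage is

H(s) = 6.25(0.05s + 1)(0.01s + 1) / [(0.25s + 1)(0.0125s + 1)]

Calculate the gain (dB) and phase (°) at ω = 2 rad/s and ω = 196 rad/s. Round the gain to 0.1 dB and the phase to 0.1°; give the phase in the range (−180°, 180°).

At ω = 2 rad/s:
zero (1 + j2·0.05) = 1 + j0.1 → |·| ≈ 1.005, ∠ ≈ 5.71°
zero (1 + j2·0.01) = 1 + j0.02 → |·| ≈ 1.0002, ∠ ≈ 1.15°
pole (1 + j2·0.25) = 1 + j0.5 → |·| ≈ 1.118, ∠ ≈ 26.57°
pole (1 + j2·0.0125) = 1 + j0.025 → |·| ≈ 1.0003, ∠ ≈ 1.43°
|H| = 6.25 · 1.005 · 1.0002 / (1.118 · 1.0003) ≈ 5.6177
Gain = 20 log₁₀(5.6177) ≈ 14.99 dB
∠H = (5.71° + 1.15°) − (26.57° + 1.43°) = -21.14°

At ω = 196 rad/s:
zero (1 + j196·0.05) = 1 + j9.8 → |·| ≈ 9.8509, ∠ ≈ 84.17°
zero (1 + j196·0.01) = 1 + j1.96 → |·| ≈ 2.2004, ∠ ≈ 62.97°
pole (1 + j196·0.25) = 1 + j49 → |·| ≈ 49.01, ∠ ≈ 88.83°
pole (1 + j196·0.0125) = 1 + j2.45 → |·| ≈ 2.6462, ∠ ≈ 67.80°
|H| = 6.25 · 9.8509 · 2.2004 / (49.01 · 2.6462) ≈ 1.0446
Gain = 20 log₁₀(1.0446) ≈ 0.38 dB
∠H = (84.17° + 62.97°) − (88.83° + 67.80°) = -9.49°

ω = 2: 15.0 dB, -21.1°; ω = 196: 0.4 dB, -9.5°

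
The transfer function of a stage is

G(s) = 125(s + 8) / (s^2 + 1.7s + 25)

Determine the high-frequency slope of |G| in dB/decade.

Each pole contributes −20 dB/decade at high frequency; each zero contributes +20 dB/decade.
Net: 1 zero(s) − 2 pole(s) → -20 dB/decade.

-20 dB/decade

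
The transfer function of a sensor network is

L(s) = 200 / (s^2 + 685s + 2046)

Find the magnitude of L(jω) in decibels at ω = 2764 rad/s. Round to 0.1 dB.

Substitute s = j2764:
Numerator: 200 = 200 + j0
Denominator: (j2764)^2 + 685(j2764) + 2046 = -7637650 + j1893340
|N| = √(200² + 0²) ≈ 200, ∠N ≈ 0.00°
|D| = √(7637650² + 1893340²) ≈ 7.8688e+06, ∠D ≈ 166.08°
|L| = 200 / 7.8688e+06 ≈ 2.5417e-05
Gain = 20 log₁₀(2.5417e-05) ≈ -91.90 dB

-91.9 dB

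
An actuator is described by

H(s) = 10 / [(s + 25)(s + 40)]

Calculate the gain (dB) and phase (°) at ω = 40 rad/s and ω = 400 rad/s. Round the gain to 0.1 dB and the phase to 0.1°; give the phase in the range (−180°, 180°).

ω = 40: -48.5 dB, -103.0°; ω = 400: -84.1 dB, -170.7°

At s = jω = j40:
pole (s+25): 25 + j40 → |·| = √(25²+40²) = √2225 ≈ 47.17, ∠ = arctan(40/25) ≈ 57.99°
pole (s+40): 40 + j40 → |·| = √(40²+40²) = √3200 ≈ 56.569, ∠ = arctan(40/40) ≈ 45.00°
|H| = 10 / 2668.4 ≈ 0.0037476
Gain = 20 log₁₀(0.0037476) ≈ -48.52 dB
∠H = 0.00° − 102.99° = -102.99°

At s = jω = j400:
pole (s+25): 25 + j400 → |·| = √(25²+400²) = √160625 ≈ 400.78, ∠ = arctan(400/25) ≈ 86.42°
pole (s+40): 40 + j400 → |·| = √(40²+400²) = √161600 ≈ 402, ∠ = arctan(400/40) ≈ 84.29°
|H| = 10 / 1.6111e+05 ≈ 6.2069e-05
Gain = 20 log₁₀(6.2069e-05) ≈ -84.14 dB
∠H = 0.00° − 170.71° = -170.71°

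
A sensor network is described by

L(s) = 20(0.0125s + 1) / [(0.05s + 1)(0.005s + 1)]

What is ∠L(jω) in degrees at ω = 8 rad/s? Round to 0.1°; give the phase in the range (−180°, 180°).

-18.4°

At ω = 8 rad/s:
zero (1 + j8·0.0125) = 1 + j0.1 → |·| ≈ 1.005, ∠ ≈ 5.71°
pole (1 + j8·0.05) = 1 + j0.4 → |·| ≈ 1.077, ∠ ≈ 21.80°
pole (1 + j8·0.005) = 1 + j0.04 → |·| ≈ 1.0008, ∠ ≈ 2.29°
∠L = (5.71°) − (21.80° + 2.29°) = -18.38°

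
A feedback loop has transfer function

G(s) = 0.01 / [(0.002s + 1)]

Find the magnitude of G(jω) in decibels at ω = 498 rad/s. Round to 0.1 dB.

At ω = 498 rad/s:
pole (1 + j498·0.002) = 1 + j0.996 → |·| ≈ 1.4114, ∠ ≈ 44.89°
|G| = 0.01 · 1 / (1.4114) ≈ 0.0070852
Gain = 20 log₁₀(0.0070852) ≈ -42.99 dB

-43.0 dB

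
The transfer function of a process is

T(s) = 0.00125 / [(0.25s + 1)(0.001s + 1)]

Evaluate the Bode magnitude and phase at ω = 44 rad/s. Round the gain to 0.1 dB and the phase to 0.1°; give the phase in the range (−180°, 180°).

At ω = 44 rad/s:
pole (1 + j44·0.25) = 1 + j11 → |·| ≈ 11.045, ∠ ≈ 84.81°
pole (1 + j44·0.001) = 1 + j0.044 → |·| ≈ 1.001, ∠ ≈ 2.52°
|T| = 0.00125 · 1 / (11.045 · 1.001) ≈ 0.00011306
Gain = 20 log₁₀(0.00011306) ≈ -78.93 dB
∠T = (0°) − (84.81° + 2.52°) = -87.33°

-78.9 dB, -87.3°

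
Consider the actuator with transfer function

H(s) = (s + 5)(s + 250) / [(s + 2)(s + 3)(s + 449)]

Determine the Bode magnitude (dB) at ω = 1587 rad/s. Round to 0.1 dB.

-64.2 dB

At s = jω = j1587:
zero (s+5): 5 + j1587 → |·| = √(5²+1587²) = √2518594 ≈ 1587, ∠ = arctan(1587/5) ≈ 89.82°
zero (s+250): 250 + j1587 → |·| = √(250²+1587²) = √2581069 ≈ 1606.6, ∠ = arctan(1587/250) ≈ 81.05°
pole (s+2): 2 + j1587 → |·| = √(2²+1587²) = √2518573 ≈ 1587, ∠ = arctan(1587/2) ≈ 89.93°
pole (s+3): 3 + j1587 → |·| = √(3²+1587²) = √2518578 ≈ 1587, ∠ = arctan(1587/3) ≈ 89.89°
pole (s+449): 449 + j1587 → |·| = √(449²+1587²) = √2720170 ≈ 1649.3, ∠ = arctan(1587/449) ≈ 74.20°
|H| = 1 · 2.5497e+06 / 4.1539e+09 ≈ 0.00061381
Gain = 20 log₁₀(0.00061381) ≈ -64.24 dB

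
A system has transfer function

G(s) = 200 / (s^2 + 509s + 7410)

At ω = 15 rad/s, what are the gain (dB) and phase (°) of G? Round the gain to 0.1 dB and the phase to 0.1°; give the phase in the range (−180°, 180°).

-34.4 dB, -46.7°

Substitute s = j15:
Numerator: 200 = 200 + j0
Denominator: (j15)^2 + 509(j15) + 7410 = 7185 + j7635
|N| = √(200² + 0²) ≈ 200, ∠N ≈ 0.00°
|D| = √(7185² + 7635²) ≈ 10484, ∠D ≈ 46.74°
|G| = 200 / 10484 ≈ 0.019077
Gain = 20 log₁₀(0.019077) ≈ -34.39 dB
∠G = 0.00° − 46.74° = -46.74°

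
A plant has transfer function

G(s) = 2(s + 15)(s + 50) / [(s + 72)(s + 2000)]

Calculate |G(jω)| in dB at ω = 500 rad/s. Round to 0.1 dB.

At s = jω = j500:
zero (s+15): 15 + j500 → |·| = √(15²+500²) = √250225 ≈ 500.22, ∠ = arctan(500/15) ≈ 88.28°
zero (s+50): 50 + j500 → |·| = √(50²+500²) = √252500 ≈ 502.49, ∠ = arctan(500/50) ≈ 84.29°
pole (s+72): 72 + j500 → |·| = √(72²+500²) = √255184 ≈ 505.16, ∠ = arctan(500/72) ≈ 81.81°
pole (s+2000): 2000 + j500 → |·| = √(2000²+500²) = √4250000 ≈ 2061.6, ∠ = arctan(500/2000) ≈ 14.04°
|G| = 2 · 2.5136e+05 / 1.0414e+06 ≈ 0.48273
Gain = 20 log₁₀(0.48273) ≈ -6.33 dB

-6.3 dB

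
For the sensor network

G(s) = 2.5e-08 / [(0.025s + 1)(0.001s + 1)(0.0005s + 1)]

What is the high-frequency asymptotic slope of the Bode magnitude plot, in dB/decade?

Each pole contributes −20 dB/decade at high frequency; each zero contributes +20 dB/decade.
Net: 0 zero(s) − 3 pole(s) → -60 dB/decade.

-60 dB/decade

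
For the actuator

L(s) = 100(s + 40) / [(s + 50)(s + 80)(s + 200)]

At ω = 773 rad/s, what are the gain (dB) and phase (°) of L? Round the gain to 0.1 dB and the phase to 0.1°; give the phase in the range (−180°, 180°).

-75.9 dB, -158.8°

At s = jω = j773:
zero (s+40): 40 + j773 → |·| = √(40²+773²) = √599129 ≈ 774.03, ∠ = arctan(773/40) ≈ 87.04°
pole (s+50): 50 + j773 → |·| = √(50²+773²) = √600029 ≈ 774.62, ∠ = arctan(773/50) ≈ 86.30°
pole (s+80): 80 + j773 → |·| = √(80²+773²) = √603929 ≈ 777.13, ∠ = arctan(773/80) ≈ 84.09°
pole (s+200): 200 + j773 → |·| = √(200²+773²) = √637529 ≈ 798.45, ∠ = arctan(773/200) ≈ 75.49°
|L| = 100 · 774.03 / 4.8065e+08 ≈ 0.00016104
Gain = 20 log₁₀(0.00016104) ≈ -75.86 dB
∠L = 87.04° − 245.88° = -158.84°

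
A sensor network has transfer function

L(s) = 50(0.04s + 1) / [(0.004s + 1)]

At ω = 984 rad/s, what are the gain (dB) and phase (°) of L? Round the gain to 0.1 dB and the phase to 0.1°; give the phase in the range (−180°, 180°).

53.7 dB, 12.8°

At ω = 984 rad/s:
zero (1 + j984·0.04) = 1 + j39.36 → |·| ≈ 39.373, ∠ ≈ 88.54°
pole (1 + j984·0.004) = 1 + j3.936 → |·| ≈ 4.061, ∠ ≈ 75.74°
|L| = 50 · 39.373 / (4.061) ≈ 484.77
Gain = 20 log₁₀(484.77) ≈ 53.71 dB
∠L = (88.54°) − (75.74°) = 12.80°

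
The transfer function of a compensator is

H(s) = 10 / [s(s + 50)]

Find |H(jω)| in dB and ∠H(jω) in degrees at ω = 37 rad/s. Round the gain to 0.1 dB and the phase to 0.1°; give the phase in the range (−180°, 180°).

-47.2 dB, -126.5°

At s = jω = j37:
pole (s+50): 50 + j37 → |·| = √(50²+37²) = √3869 ≈ 62.201, ∠ = arctan(37/50) ≈ 36.50°
pole at origin: |s| = 37, ∠ = 90.00° (in denominator)
|H| = 10 / 2301.4 ≈ 0.0043452
Gain = 20 log₁₀(0.0043452) ≈ -47.24 dB
∠H = 0.00° − 126.50° = -126.50°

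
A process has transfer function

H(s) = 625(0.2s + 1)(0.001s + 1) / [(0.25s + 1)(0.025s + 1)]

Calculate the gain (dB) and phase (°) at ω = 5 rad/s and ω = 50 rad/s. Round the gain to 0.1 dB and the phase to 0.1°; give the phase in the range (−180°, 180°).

At ω = 5 rad/s:
zero (1 + j5·0.2) = 1 + j1 → |·| ≈ 1.4142, ∠ ≈ 45.00°
zero (1 + j5·0.001) = 1 + j0.005 → |·| ≈ 1, ∠ ≈ 0.29°
pole (1 + j5·0.25) = 1 + j1.25 → |·| ≈ 1.6008, ∠ ≈ 51.34°
pole (1 + j5·0.025) = 1 + j0.125 → |·| ≈ 1.0078, ∠ ≈ 7.13°
|H| = 625 · 1.4142 · 1 / (1.6008 · 1.0078) ≈ 547.87
Gain = 20 log₁₀(547.87) ≈ 54.77 dB
∠H = (45.00° + 0.29°) − (51.34° + 7.13°) = -13.18°

At ω = 50 rad/s:
zero (1 + j50·0.2) = 1 + j10 → |·| ≈ 10.05, ∠ ≈ 84.29°
zero (1 + j50·0.001) = 1 + j0.05 → |·| ≈ 1.0012, ∠ ≈ 2.86°
pole (1 + j50·0.25) = 1 + j12.5 → |·| ≈ 12.54, ∠ ≈ 85.43°
pole (1 + j50·0.025) = 1 + j1.25 → |·| ≈ 1.6008, ∠ ≈ 51.34°
|H| = 625 · 10.05 · 1.0012 / (12.54 · 1.6008) ≈ 313.28
Gain = 20 log₁₀(313.28) ≈ 49.92 dB
∠H = (84.29° + 2.86°) − (85.43° + 51.34°) = -49.62°

ω = 5: 54.8 dB, -13.2°; ω = 50: 49.9 dB, -49.6°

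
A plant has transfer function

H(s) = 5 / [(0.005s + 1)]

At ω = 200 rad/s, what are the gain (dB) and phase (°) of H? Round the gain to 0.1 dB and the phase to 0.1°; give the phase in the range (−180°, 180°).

At ω = 200 rad/s:
pole (1 + j200·0.005) = 1 + j1 → |·| ≈ 1.4142, ∠ ≈ 45.00°
|H| = 5 · 1 / (1.4142) ≈ 3.5356
Gain = 20 log₁₀(3.5356) ≈ 10.97 dB
∠H = (0°) − (45.00°) = -45.00°

11.0 dB, -45.0°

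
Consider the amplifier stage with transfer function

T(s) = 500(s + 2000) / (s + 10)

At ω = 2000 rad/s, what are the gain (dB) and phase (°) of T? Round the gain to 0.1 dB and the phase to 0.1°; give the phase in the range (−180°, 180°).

57.0 dB, -44.7°

At s = jω = j2000:
zero (s+2000): 2000 + j2000 → |·| = √(2000²+2000²) = √8000000 ≈ 2828.4, ∠ = arctan(2000/2000) ≈ 45.00°
pole (s+10): 10 + j2000 → |·| = √(10²+2000²) = √4000100 ≈ 2000, ∠ = arctan(2000/10) ≈ 89.71°
|T| = 500 · 2828.4 / 2000 ≈ 707.1
Gain = 20 log₁₀(707.1) ≈ 56.99 dB
∠T = 45.00° − 89.71° = -44.71°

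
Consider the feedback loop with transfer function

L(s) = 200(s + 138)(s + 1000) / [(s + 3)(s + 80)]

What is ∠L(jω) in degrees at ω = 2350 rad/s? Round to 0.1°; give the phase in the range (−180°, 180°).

At s = jω = j2350:
zero (s+138): 138 + j2350 → |·| = √(138²+2350²) = √5541544 ≈ 2354, ∠ = arctan(2350/138) ≈ 86.64°
zero (s+1000): 1000 + j2350 → |·| = √(1000²+2350²) = √6522500 ≈ 2553.9, ∠ = arctan(2350/1000) ≈ 66.95°
pole (s+3): 3 + j2350 → |·| = √(3²+2350²) = √5522509 ≈ 2350, ∠ = arctan(2350/3) ≈ 89.93°
pole (s+80): 80 + j2350 → |·| = √(80²+2350²) = √5528900 ≈ 2351.4, ∠ = arctan(2350/80) ≈ 88.05°
∠L = 153.59° − 177.98° = -24.39°

-24.4°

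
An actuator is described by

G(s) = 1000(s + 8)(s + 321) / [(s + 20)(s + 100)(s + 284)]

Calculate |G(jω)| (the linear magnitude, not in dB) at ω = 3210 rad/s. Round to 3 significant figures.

At s = jω = j3210:
zero (s+8): 8 + j3210 → |·| = √(8²+3210²) = √10304164 ≈ 3210, ∠ = arctan(3210/8) ≈ 89.86°
zero (s+321): 321 + j3210 → |·| = √(321²+3210²) = √10407141 ≈ 3226, ∠ = arctan(3210/321) ≈ 84.29°
pole (s+20): 20 + j3210 → |·| = √(20²+3210²) = √10304500 ≈ 3210.1, ∠ = arctan(3210/20) ≈ 89.64°
pole (s+100): 100 + j3210 → |·| = √(100²+3210²) = √10314100 ≈ 3211.6, ∠ = arctan(3210/100) ≈ 88.22°
pole (s+284): 284 + j3210 → |·| = √(284²+3210²) = √10384756 ≈ 3222.5, ∠ = arctan(3210/284) ≈ 84.94°
|G| = 1000 · 1.0355e+07 / 3.3223e+10 ≈ 0.31168

0.312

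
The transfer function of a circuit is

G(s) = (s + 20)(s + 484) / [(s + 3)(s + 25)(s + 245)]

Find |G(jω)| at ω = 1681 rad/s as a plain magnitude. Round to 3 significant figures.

At s = jω = j1681:
zero (s+20): 20 + j1681 → |·| = √(20²+1681²) = √2826161 ≈ 1681.1, ∠ = arctan(1681/20) ≈ 89.32°
zero (s+484): 484 + j1681 → |·| = √(484²+1681²) = √3060017 ≈ 1749.3, ∠ = arctan(1681/484) ≈ 73.94°
pole (s+3): 3 + j1681 → |·| = √(3²+1681²) = √2825770 ≈ 1681, ∠ = arctan(1681/3) ≈ 89.90°
pole (s+25): 25 + j1681 → |·| = √(25²+1681²) = √2826386 ≈ 1681.2, ∠ = arctan(1681/25) ≈ 89.15°
pole (s+245): 245 + j1681 → |·| = √(245²+1681²) = √2885786 ≈ 1698.8, ∠ = arctan(1681/245) ≈ 81.71°
|G| = 1 · 2.9407e+06 / 4.801e+09 ≈ 0.00061252

0.000613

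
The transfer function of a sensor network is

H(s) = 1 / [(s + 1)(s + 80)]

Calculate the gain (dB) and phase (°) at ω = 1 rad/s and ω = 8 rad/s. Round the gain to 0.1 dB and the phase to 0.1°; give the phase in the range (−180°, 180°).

ω = 1: -41.1 dB, -45.7°; ω = 8: -56.2 dB, -88.6°

At s = jω = j1:
pole (s+1): 1 + j1 → |·| = √(1²+1²) = √2 ≈ 1.4142, ∠ = arctan(1/1) ≈ 45.00°
pole (s+80): 80 + j1 → |·| = √(80²+1²) = √6401 ≈ 80.006, ∠ = arctan(1/80) ≈ 0.72°
|H| = 1 / 113.14 ≈ 0.0088386
Gain = 20 log₁₀(0.0088386) ≈ -41.07 dB
∠H = 0.00° − 45.72° = -45.72°

At s = jω = j8:
pole (s+1): 1 + j8 → |·| = √(1²+8²) = √65 ≈ 8.0623, ∠ = arctan(8/1) ≈ 82.87°
pole (s+80): 80 + j8 → |·| = √(80²+8²) = √6464 ≈ 80.399, ∠ = arctan(8/80) ≈ 5.71°
|H| = 1 / 648.2 ≈ 0.0015427
Gain = 20 log₁₀(0.0015427) ≈ -56.23 dB
∠H = 0.00° − 88.58° = -88.58°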